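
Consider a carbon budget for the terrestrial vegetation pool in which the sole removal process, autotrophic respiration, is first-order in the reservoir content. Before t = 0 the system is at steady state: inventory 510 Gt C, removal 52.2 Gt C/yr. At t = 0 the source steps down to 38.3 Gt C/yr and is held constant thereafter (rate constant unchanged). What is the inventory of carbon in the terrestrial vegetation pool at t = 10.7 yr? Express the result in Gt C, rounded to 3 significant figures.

420 Gt C

Residence time τ = M₀/F₀ = 9.770 yr. The eventual steady state is M_∞ = M₀·(F₁/F₀) = 510 × 38.3/52.2 = 374.20 Gt C.
The anomaly ΔM(t) = M(t) − M_∞ decays as ΔM₀·e^(−t/τ) with ΔM₀ = 510 − 374.20 = 135.8 Gt C.
At t = 10.7 yr, e^(−t/τ) = e^(−1.095) = 0.3345, so ΔM = 45.42 Gt C and M = 374.20 + 45.42 = 419.62 Gt C.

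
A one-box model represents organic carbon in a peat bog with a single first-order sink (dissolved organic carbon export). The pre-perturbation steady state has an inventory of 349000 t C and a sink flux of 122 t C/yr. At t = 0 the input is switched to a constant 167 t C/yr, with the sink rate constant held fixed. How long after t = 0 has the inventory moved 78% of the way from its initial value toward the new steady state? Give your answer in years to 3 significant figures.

4330 yr

τ = M₀/F₀ = 349000/122 = 2861 yr.
The remaining gap fraction is e^(−t/τ); 78% covered ⇒ e^(−t/τ) = 0.220.
t = −τ ln(0.220) = 2861 × 1.514 = 4331 yr.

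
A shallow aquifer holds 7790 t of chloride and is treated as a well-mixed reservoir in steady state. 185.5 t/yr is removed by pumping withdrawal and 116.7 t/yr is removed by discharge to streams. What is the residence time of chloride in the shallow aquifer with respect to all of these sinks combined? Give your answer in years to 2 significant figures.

Total removal flux = 185.5 + 116.7 = 302.20 t/yr.
τ = M / ΣF_out = 7790 / 302.20 = 25.78 yr.

26 yr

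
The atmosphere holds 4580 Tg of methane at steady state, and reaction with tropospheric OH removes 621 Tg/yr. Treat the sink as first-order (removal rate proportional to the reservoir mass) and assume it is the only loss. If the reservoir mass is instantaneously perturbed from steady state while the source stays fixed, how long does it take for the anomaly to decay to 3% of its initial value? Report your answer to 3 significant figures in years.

For a linear reservoir the anomaly decays as exp(−t/τ) with τ = M/F = 4580/621 = 7.375 yr.
exp(−t/τ) = 0.03 ⇒ t = −τ ln(0.03) = 7.375 × 3.507 = 25.86 yr.

25.9 yr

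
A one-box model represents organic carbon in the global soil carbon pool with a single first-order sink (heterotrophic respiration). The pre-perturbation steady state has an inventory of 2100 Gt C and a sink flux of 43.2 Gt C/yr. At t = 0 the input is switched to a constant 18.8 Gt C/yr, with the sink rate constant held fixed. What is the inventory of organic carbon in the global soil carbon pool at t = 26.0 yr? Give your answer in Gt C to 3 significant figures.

1610 Gt C

The sink rate constant is k = F₀/M₀ = 43.2/2100 = 0.02057 yr⁻¹.
Solving dM/dt = F₁ − kM with M(0) = M₀ gives M(t) = F₁/k + (M₀ − F₁/k)·e^(−kt).
F₁/k = 18.8/0.02057 = 913.89 Gt C; kt = 0.02057 × 26.0 = 0.5349, e^(−kt) = 0.5858.
M(26.0) = 913.89 + (2100 − 913.89) × 0.5858 = 913.89 + 694.8 = 1608.7 Gt C.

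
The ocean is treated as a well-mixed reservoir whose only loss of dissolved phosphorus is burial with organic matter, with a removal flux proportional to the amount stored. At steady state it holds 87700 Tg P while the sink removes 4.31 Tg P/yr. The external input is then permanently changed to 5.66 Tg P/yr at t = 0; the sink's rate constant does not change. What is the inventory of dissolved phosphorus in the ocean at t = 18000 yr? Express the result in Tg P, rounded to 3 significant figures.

τ = M₀/F₀ = 87700/4.31 = 20350 yr; rate constant k = 1/τ.
New steady state M_∞ = F₁/k = F₁·τ = 5.66 × 20350 = 115170 Tg P.
M(t) = M_∞ + (M₀ − M_∞)·e^(−t/τ); t/τ = 18000/20350 = 0.8846, so e^(−t/τ) = 0.4129.
M(t) = 115170 − 27470 × 0.4129 = 103830 Tg P.

104000 Tg P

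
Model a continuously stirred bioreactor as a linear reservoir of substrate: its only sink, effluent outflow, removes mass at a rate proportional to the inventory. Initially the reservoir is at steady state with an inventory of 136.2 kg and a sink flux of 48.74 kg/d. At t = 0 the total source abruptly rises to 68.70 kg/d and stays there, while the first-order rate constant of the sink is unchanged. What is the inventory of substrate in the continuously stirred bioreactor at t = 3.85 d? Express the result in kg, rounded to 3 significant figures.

Residence time τ = M₀/F₀ = 2.794 d. The eventual steady state is M_∞ = M₀·(F₁/F₀) = 136.2 × 68.70/48.74 = 191.98 kg.
The anomaly ΔM(t) = M(t) − M_∞ decays as ΔM₀·e^(−t/τ) with ΔM₀ = 136.2 − 191.98 = −55.78 kg.
At t = 3.85 d, e^(−t/τ) = e^(−1.378) = 0.2521, so ΔM = −14.06 kg and M = 191.98 − 14.06 = 177.91 kg.

178 kg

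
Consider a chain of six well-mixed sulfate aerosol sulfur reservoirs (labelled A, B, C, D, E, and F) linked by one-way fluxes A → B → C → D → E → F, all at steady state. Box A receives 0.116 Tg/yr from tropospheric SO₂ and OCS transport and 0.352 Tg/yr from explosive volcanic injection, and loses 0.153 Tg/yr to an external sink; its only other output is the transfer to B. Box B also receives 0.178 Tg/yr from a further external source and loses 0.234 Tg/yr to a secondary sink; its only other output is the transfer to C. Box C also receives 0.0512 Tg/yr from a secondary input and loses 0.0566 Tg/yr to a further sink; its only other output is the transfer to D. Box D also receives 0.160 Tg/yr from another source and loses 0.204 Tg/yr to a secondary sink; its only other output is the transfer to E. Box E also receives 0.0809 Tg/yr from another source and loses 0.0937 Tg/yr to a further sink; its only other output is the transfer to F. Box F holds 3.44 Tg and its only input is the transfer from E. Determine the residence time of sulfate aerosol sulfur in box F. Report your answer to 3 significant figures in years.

17.5 yr

Box A: F(A→B) = (0.116 + 0.352) − 0.153 = 0.31500 Tg/yr.
Box B: F(B→C) = (0.31500 + 0.178) − 0.234 = 0.25900 Tg/yr.
Box C: F(C→D) = (0.25900 + 0.0512) − 0.0566 = 0.25360 Tg/yr.
Box D: F(D→E) = (0.25360 + 0.160) − 0.204 = 0.20960 Tg/yr.
Box E: F(E→F) = (0.20960 + 0.0809) − 0.0937 = 0.19680 Tg/yr.
Box F throughput = its input = 0.19680 Tg/yr; τ = 3.44 / 0.19680 = 17.48 yr.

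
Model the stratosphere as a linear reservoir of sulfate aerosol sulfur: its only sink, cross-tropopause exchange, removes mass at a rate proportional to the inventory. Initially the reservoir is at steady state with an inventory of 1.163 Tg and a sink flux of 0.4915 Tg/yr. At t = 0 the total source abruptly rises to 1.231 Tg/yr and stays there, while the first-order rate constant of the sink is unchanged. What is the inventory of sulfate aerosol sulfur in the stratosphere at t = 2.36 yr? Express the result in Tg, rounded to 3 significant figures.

2.27 Tg

Residence time τ = M₀/F₀ = 2.366 yr. The eventual steady state is M_∞ = M₀·(F₁/F₀) = 1.163 × 1.231/0.4915 = 2.9128 Tg.
The anomaly ΔM(t) = M(t) − M_∞ decays as ΔM₀·e^(−t/τ) with ΔM₀ = 1.163 − 2.9128 = −1.750 Tg.
At t = 2.36 yr, e^(−t/τ) = e^(−0.9974) = 0.3688, so ΔM = −0.6454 Tg and M = 2.9128 − 0.6454 = 2.2674 Tg.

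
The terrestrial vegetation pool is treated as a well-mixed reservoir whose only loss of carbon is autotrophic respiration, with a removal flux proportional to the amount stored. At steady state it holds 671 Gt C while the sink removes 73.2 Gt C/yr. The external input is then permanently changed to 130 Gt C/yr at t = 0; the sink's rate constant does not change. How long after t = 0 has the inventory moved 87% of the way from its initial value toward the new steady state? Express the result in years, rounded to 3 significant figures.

τ = M₀/F₀ = 671/73.2 = 9.167 yr.
The remaining gap fraction is e^(−t/τ); 87% covered ⇒ e^(−t/τ) = 0.130.
t = −τ ln(0.130) = 9.167 × 2.040 = 18.70 yr.

18.7 yr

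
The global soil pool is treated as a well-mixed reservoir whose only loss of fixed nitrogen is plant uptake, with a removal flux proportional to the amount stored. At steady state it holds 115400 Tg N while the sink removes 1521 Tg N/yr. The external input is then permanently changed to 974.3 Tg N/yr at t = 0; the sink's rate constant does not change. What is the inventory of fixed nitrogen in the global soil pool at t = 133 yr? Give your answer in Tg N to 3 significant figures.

81100 Tg N

τ = M₀/F₀ = 115400/1521 = 75.87 yr; rate constant k = 1/τ.
New steady state M_∞ = F₁/k = F₁·τ = 974.3 × 75.87 = 73921 Tg N.
M(t) = M_∞ + (M₀ − M_∞)·e^(−t/τ); t/τ = 133/75.87 = 1.753, so e^(−t/τ) = 0.1733.
M(t) = 73921 + 41480 × 0.1733 = 81108 Tg N.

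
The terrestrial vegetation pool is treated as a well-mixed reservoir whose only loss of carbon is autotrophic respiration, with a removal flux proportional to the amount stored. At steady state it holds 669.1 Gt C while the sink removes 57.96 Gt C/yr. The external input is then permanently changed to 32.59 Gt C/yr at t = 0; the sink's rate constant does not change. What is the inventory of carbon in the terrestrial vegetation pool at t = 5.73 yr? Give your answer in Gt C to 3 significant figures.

The sink rate constant is k = F₀/M₀ = 57.96/669.1 = 0.08662 yr⁻¹.
Solving dM/dt = F₁ − kM with M(0) = M₀ gives M(t) = F₁/k + (M₀ − F₁/k)·e^(−kt).
F₁/k = 32.59/0.08662 = 376.22 Gt C; kt = 0.08662 × 5.73 = 0.4964, e^(−kt) = 0.6087.
M(5.73) = 376.22 + (669.1 − 376.22) × 0.6087 = 376.22 + 178.3 = 554.51 Gt C.

555 Gt C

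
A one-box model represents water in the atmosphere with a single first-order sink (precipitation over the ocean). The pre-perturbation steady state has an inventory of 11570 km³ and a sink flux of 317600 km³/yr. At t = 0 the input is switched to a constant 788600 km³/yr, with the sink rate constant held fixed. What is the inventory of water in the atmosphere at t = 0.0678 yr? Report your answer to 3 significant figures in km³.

26100 km³

Residence time τ = M₀/F₀ = 0.03643 yr. The eventual steady state is M_∞ = M₀·(F₁/F₀) = 11570 × 788600/317600 = 28728 km³.
The anomaly ΔM(t) = M(t) − M_∞ decays as ΔM₀·e^(−t/τ) with ΔM₀ = 11570 − 28728 = −17160 km³.
At t = 0.0678 yr, e^(−t/τ) = e^(−1.861) = 0.1555, so ΔM = −2668 km³ and M = 28728 − 2668 = 26060 km³.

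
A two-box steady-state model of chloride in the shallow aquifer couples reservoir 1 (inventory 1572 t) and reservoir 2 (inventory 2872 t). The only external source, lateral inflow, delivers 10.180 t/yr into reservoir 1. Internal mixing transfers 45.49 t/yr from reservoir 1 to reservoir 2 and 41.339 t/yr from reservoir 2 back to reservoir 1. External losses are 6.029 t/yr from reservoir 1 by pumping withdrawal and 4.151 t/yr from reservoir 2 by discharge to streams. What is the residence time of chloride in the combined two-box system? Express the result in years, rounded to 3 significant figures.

Treat the two boxes together as one reservoir: the mixing fluxes between them are internal recycling, so τ = ΣM / Σ(external losses).
M_total = 1572 + 2872 = 4444.0 t.
ΣF_external_out = 6.029 + 4.151 = 10.180 t/yr.
τ = M_total / ΣF_ext = 4444.0 / 10.180 = 436.5 yr.

437 yr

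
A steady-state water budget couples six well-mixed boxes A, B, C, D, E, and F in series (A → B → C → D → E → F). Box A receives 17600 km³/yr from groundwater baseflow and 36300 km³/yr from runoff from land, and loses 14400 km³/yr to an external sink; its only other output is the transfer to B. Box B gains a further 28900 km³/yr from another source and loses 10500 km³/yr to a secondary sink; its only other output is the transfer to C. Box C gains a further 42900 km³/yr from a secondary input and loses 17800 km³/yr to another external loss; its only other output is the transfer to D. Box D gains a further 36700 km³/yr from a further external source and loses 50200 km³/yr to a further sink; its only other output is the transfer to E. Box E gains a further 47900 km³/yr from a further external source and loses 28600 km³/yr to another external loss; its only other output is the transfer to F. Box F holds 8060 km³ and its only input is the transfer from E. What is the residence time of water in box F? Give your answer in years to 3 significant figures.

0.0908 yr

Box A: F(A→B) = (17600 + 36300) − 14400 = 39500 km³/yr.
Box B: F(B→C) = (39500 + 28900) − 10500 = 57900 km³/yr.
Box C: F(C→D) = (57900 + 42900) − 17800 = 83000 km³/yr.
Box D: F(D→E) = (83000 + 36700) − 50200 = 69500 km³/yr.
Box E: F(E→F) = (69500 + 47900) − 28600 = 88800 km³/yr.
Box F throughput = its input = 88800 km³/yr; τ = 8060 / 88800 = 0.09077 yr.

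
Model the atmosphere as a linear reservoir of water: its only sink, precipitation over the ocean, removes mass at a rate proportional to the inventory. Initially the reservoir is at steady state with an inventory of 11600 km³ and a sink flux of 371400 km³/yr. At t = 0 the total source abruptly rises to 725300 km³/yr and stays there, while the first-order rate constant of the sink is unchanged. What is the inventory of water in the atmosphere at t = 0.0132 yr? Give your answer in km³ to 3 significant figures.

Residence time τ = M₀/F₀ = 0.03123 yr. The eventual steady state is M_∞ = M₀·(F₁/F₀) = 11600 × 725300/371400 = 22653 km³.
The anomaly ΔM(t) = M(t) − M_∞ decays as ΔM₀·e^(−t/τ) with ΔM₀ = 11600 − 22653 = −11050 km³.
At t = 0.0132 yr, e^(−t/τ) = e^(−0.4226) = 0.6553, so ΔM = −7244 km³ and M = 22653 − 7244 = 15410 km³.

15400 km³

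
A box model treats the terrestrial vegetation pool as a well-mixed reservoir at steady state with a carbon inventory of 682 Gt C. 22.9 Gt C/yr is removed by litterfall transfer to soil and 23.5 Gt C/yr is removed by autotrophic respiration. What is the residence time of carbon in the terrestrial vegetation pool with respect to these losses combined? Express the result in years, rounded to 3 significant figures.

14.7 yr

Total removal = 22.90 + 23.50 = 46.400 Gt C/yr.
τ = M / ΣF_out = 682 / 46.400 = 14.70 yr.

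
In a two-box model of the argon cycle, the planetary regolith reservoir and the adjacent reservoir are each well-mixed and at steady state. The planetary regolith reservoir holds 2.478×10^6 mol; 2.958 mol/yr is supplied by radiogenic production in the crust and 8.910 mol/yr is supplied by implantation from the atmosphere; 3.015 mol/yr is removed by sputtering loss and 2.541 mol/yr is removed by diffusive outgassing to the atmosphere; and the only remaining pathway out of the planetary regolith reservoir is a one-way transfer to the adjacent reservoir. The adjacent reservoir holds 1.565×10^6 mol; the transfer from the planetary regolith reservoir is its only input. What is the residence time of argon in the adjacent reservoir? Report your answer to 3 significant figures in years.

Balance the planetary regolith reservoir: ΣF_in = 2.958 + 8.910 = 11.868 mol/yr.
Transfer to the adjacent reservoir = ΣF_in − (3.015 + 2.541) = 6.3120 mol/yr.
At steady state the output of the adjacent reservoir equals its input, 6.3120 mol/yr.
τ = M / F = 1.565×10^6 / 6.3120 = 247900 yr.

248000 yr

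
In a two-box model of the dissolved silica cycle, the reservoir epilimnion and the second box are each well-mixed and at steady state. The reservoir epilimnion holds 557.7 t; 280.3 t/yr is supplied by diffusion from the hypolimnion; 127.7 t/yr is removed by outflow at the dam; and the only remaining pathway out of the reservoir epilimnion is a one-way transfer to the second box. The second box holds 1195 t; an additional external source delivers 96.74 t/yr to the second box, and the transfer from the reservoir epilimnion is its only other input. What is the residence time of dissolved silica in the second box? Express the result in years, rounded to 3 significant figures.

4.79 yr

Balance the reservoir epilimnion: ΣF_in = 280.30 t/yr.
Transfer to the second box = ΣF_in − (127.7) = 152.60 t/yr.
Total input to the second box = 152.60 + 96.74 = 249.34 t/yr; at steady state this equals its total output.
τ = M / F = 1195 / 249.34 = 4.793 yr.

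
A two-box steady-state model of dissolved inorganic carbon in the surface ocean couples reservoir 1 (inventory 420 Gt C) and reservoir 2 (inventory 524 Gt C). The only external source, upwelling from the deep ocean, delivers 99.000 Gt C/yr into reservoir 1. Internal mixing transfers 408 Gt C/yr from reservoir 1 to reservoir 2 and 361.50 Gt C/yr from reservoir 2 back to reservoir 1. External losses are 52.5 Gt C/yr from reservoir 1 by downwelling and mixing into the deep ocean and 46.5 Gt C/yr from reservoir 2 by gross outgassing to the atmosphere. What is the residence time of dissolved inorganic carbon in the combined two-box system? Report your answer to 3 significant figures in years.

9.54 yr

Residence time in the combined system uses the total inventory and the total *external* removal — internal exchanges between the two boxes cancel.
M_total = 420 + 524 = 944.00 Gt C.
ΣF_external_out = 52.5 + 46.5 = 99.000 Gt C/yr.
τ = M_total / ΣF_ext = 944.00 / 99.000 = 9.535 yr.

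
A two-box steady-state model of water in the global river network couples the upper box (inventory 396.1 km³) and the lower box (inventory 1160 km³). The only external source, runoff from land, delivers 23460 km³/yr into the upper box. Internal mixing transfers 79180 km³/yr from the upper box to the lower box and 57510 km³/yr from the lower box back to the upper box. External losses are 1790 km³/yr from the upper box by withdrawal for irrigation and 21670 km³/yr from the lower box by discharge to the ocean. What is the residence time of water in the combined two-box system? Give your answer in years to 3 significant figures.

Treat the two boxes together as one reservoir: the mixing fluxes between them are internal recycling, so τ = ΣM / Σ(external losses).
M_total = 396.1 + 1160 = 1556.1 km³.
ΣF_external_out = 1790 + 21670 = 23460 km³/yr.
τ = M_total / ΣF_ext = 1556.1 / 23460 = 0.06633 yr.

0.0663 yr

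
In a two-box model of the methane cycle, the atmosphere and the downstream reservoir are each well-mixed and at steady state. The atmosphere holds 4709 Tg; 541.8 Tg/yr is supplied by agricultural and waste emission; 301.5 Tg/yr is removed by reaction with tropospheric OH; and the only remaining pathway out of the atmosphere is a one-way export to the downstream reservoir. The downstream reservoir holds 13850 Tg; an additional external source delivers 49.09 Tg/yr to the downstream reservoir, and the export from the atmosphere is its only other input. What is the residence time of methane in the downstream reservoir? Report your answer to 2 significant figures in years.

Balance the atmosphere: ΣF_in = 541.80 Tg/yr.
Export to the downstream reservoir = ΣF_in − (301.5) = 240.30 Tg/yr.
Total input to the downstream reservoir = 240.30 + 49.09 = 289.39 Tg/yr; at steady state this equals its total output.
τ = M / F = 13850 / 289.39 = 47.86 yr.

48 yr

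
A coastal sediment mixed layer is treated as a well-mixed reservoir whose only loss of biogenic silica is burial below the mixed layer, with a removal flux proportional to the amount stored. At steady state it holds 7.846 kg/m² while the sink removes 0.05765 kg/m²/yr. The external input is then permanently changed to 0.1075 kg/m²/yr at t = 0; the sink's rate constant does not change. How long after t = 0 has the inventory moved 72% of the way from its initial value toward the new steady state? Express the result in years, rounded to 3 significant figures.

τ = M₀/F₀ = 7.846/0.05765 = 136.1 yr.
The remaining gap fraction is e^(−t/τ); 72% covered ⇒ e^(−t/τ) = 0.280.
t = −τ ln(0.280) = 136.1 × 1.273 = 173.2 yr.

173 yr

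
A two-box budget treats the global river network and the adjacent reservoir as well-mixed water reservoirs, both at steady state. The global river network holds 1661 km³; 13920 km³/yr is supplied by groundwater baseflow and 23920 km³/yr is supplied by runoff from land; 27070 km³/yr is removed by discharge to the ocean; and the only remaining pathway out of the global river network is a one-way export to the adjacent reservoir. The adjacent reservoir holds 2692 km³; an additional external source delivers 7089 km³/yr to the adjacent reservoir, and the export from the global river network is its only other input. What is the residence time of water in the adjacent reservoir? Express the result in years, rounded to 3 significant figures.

0.151 yr

Balance the global river network: ΣF_in = 13920 + 23920 = 37840 km³/yr.
Export to the adjacent reservoir = ΣF_in − (27070) = 10770 km³/yr.
Total input to the adjacent reservoir = 10770 + 7089 = 17859 km³/yr; at steady state this equals its total output.
τ = M / F = 2692 / 17859 = 0.1507 yr.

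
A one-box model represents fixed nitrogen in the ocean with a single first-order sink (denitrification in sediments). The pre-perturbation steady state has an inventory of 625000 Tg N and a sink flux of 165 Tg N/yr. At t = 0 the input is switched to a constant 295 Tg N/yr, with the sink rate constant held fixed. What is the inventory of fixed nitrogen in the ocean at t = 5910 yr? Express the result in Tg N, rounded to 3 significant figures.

Residence time τ = M₀/F₀ = 3788 yr. The eventual steady state is M_∞ = M₀·(F₁/F₀) = 625000 × 295/165 = 1.1174×10^6 Tg N.
The anomaly ΔM(t) = M(t) − M_∞ decays as ΔM₀·e^(−t/τ) with ΔM₀ = 625000 − 1.1174×10^6 = −492400 Tg N.
At t = 5910 yr, e^(−t/τ) = e^(−1.560) = 0.2101, so ΔM = −103500 Tg N and M = 1.1174×10^6 − 103500 = 1.0140×10^6 Tg N.

1.01×10^6 Tg N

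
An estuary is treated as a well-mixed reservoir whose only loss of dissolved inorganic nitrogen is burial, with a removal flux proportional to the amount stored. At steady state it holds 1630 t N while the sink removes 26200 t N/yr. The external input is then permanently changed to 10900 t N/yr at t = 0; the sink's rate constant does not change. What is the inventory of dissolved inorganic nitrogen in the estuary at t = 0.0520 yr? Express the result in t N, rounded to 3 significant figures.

τ = M₀/F₀ = 1630/26200 = 0.06221 yr; rate constant k = 1/τ.
New steady state M_∞ = F₁/k = F₁·τ = 10900 × 0.06221 = 678.13 t N.
M(t) = M_∞ + (M₀ − M_∞)·e^(−t/τ); t/τ = 0.0520/0.06221 = 0.8358, so e^(−t/τ) = 0.4335.
M(t) = 678.13 + 951.9 × 0.4335 = 1090.8 t N.

1090 t N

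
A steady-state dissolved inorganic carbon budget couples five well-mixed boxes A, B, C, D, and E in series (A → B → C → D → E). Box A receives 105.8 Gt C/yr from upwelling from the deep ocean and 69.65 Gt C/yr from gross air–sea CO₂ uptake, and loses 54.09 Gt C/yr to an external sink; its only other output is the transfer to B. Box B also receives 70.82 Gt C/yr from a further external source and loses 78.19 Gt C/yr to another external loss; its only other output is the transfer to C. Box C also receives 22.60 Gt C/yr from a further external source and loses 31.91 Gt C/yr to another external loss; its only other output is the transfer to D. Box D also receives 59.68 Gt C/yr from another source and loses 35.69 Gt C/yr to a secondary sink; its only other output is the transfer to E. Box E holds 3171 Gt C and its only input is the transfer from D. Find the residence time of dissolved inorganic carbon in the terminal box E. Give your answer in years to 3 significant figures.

24.6 yr

Box A: F(A→B) = (105.8 + 69.65) − 54.09 = 121.36 Gt C/yr.
Box B: F(B→C) = (121.36 + 70.82) − 78.19 = 113.99 Gt C/yr.
Box C: F(C→D) = (113.99 + 22.60) − 31.91 = 104.68 Gt C/yr.
Box D: F(D→E) = (104.68 + 59.68) − 35.69 = 128.67 Gt C/yr.
Box E throughput = its input = 128.67 Gt C/yr; τ = 3171 / 128.67 = 24.64 yr.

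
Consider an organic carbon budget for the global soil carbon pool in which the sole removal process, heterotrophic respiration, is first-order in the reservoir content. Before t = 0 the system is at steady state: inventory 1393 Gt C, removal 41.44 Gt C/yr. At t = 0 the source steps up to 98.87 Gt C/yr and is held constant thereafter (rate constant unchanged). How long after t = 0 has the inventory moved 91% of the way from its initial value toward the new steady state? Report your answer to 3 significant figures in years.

80.9 yr

τ = M₀/F₀ = 1393/41.44 = 33.61 yr.
The remaining gap fraction is e^(−t/τ); 91% covered ⇒ e^(−t/τ) = 0.0900.
t = −τ ln(0.0900) = 33.61 × 2.408 = 80.94 yr.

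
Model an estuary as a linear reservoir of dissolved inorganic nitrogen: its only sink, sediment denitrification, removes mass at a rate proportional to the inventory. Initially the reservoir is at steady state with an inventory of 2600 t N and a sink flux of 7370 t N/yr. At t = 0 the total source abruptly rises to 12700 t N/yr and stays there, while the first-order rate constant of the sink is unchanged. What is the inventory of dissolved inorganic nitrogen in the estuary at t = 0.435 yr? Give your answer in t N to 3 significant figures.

3930 t N

τ = M₀/F₀ = 2600/7370 = 0.3528 yr; rate constant k = 1/τ.
New steady state M_∞ = F₁/k = F₁·τ = 12700 × 0.3528 = 4480.3 t N.
M(t) = M_∞ + (M₀ − M_∞)·e^(−t/τ); t/τ = 0.435/0.3528 = 1.233, so e^(−t/τ) = 0.2914.
M(t) = 4480.3 − 1880 × 0.2914 = 3932.4 t N.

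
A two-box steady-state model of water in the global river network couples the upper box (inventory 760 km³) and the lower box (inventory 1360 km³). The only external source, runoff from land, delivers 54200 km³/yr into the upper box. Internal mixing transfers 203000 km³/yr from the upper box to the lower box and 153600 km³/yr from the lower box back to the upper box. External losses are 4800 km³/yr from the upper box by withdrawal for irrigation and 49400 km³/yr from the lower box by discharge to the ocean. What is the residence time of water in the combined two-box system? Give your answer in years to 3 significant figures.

Residence time in the combined system uses the total inventory and the total *external* removal — internal exchanges between the two boxes cancel.
M_total = 760 + 1360 = 2120.0 km³.
ΣF_external_out = 4800 + 49400 = 54200 km³/yr.
τ = M_total / ΣF_ext = 2120.0 / 54200 = 0.03911 yr.

0.0391 yr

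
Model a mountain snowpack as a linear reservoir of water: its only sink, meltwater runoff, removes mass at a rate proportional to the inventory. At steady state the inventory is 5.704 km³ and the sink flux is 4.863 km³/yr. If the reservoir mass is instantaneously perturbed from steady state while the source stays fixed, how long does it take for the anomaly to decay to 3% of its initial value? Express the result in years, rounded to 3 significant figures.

4.11 yr

For a linear reservoir the anomaly decays as exp(−t/τ) with τ = M/F = 5.704/4.863 = 1.173 yr.
exp(−t/τ) = 0.03 ⇒ t = −τ ln(0.03) = 1.173 × 3.507 = 4.113 yr.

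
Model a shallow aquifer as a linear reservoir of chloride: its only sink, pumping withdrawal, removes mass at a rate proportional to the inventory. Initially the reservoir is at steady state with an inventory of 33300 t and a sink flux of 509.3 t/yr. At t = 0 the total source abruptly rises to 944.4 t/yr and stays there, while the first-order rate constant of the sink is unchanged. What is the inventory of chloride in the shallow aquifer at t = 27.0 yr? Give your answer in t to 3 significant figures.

42900 t

Residence time τ = M₀/F₀ = 65.38 yr. The eventual steady state is M_∞ = M₀·(F₁/F₀) = 33300 × 944.4/509.3 = 61749 t.
The anomaly ΔM(t) = M(t) − M_∞ decays as ΔM₀·e^(−t/τ) with ΔM₀ = 33300 − 61749 = −28450 t.
At t = 27.0 yr, e^(−t/τ) = e^(−0.4129) = 0.6617, so ΔM = −18820 t and M = 61749 − 18820 = 42924 t.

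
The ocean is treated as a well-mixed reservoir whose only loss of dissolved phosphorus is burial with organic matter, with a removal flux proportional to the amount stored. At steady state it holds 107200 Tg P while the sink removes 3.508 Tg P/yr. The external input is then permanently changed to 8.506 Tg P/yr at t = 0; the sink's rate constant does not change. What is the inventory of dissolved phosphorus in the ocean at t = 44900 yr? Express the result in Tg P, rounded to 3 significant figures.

The sink rate constant is k = F₀/M₀ = 3.508/107200 = 3.272×10^-5 yr⁻¹.
Solving dM/dt = F₁ − kM with M(0) = M₀ gives M(t) = F₁/k + (M₀ − F₁/k)·e^(−kt).
F₁/k = 8.506/3.272×10^-5 = 259930 Tg P; kt = 3.272×10^-5 × 44900 = 1.469, e^(−kt) = 0.2301.
M(44900) = 259930 + (107200 − 259930) × 0.2301 = 259930 − 35140 = 224790 Tg P.

225000 Tg P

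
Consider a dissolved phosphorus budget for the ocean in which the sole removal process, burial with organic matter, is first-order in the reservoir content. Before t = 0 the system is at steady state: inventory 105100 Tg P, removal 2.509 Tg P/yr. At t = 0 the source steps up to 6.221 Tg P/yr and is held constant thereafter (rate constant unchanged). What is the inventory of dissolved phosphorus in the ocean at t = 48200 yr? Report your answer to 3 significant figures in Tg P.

211000 Tg P

τ = M₀/F₀ = 105100/2.509 = 41890 yr; rate constant k = 1/τ.
New steady state M_∞ = F₁/k = F₁·τ = 6.221 × 41890 = 260590 Tg P.
M(t) = M_∞ + (M₀ − M_∞)·e^(−t/τ); t/τ = 48200/41890 = 1.151, so e^(−t/τ) = 0.3164.
M(t) = 260590 − 155500 × 0.3164 = 211390 Tg P.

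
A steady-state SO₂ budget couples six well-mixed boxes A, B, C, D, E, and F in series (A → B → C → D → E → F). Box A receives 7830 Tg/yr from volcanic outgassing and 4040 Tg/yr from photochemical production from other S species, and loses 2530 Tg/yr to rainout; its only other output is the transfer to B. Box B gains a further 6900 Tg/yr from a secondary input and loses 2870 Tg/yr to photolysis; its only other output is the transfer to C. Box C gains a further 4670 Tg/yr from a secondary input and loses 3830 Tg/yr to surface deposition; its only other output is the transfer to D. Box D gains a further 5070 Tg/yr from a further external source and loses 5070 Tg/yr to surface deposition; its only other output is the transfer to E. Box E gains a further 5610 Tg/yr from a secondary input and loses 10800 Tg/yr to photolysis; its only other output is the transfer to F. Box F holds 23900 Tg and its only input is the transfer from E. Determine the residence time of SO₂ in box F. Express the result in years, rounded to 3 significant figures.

2.65 yr

Box A: F(A→B) = (7830 + 4040) − 2530 = 9340.0 Tg/yr.
Box B: F(B→C) = (9340.0 + 6900) − 2870 = 13370 Tg/yr.
Box C: F(C→D) = (13370 + 4670) − 3830 = 14210 Tg/yr.
Box D: F(D→E) = (14210 + 5070) − 5070 = 14210 Tg/yr.
Box E: F(E→F) = (14210 + 5610) − 10800 = 9020.0 Tg/yr.
Box F throughput = its input = 9020.0 Tg/yr; τ = 23900 / 9020.0 = 2.650 yr.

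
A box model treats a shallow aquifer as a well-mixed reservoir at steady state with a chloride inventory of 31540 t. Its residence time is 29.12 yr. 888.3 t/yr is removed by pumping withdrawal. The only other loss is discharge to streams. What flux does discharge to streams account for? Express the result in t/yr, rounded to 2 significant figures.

Total removal F = M/τ = 31540 / 29.12 = 1083 t/yr.
Discharge to streams = F − (888.3) = 1083 − 888.3 = 194.8 t/yr.

190 t/yr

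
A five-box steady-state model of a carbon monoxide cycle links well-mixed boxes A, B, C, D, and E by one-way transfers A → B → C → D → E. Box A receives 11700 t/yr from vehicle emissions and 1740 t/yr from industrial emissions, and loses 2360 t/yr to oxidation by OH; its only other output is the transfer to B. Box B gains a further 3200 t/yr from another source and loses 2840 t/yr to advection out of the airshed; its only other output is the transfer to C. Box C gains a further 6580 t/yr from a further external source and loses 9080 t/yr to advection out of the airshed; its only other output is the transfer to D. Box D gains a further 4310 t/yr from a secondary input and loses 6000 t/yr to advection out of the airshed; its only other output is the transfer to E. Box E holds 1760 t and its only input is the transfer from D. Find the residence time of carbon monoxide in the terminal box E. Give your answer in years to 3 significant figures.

Box A: F(A→B) = (11700 + 1740) − 2360 = 11080 t/yr.
Box B: F(B→C) = (11080 + 3200) − 2840 = 11440 t/yr.
Box C: F(C→D) = (11440 + 6580) − 9080 = 8940.0 t/yr.
Box D: F(D→E) = (8940.0 + 4310) − 6000 = 7250.0 t/yr.
Box E throughput = its input = 7250.0 t/yr; τ = 1760 / 7250.0 = 0.2428 yr.

0.243 yr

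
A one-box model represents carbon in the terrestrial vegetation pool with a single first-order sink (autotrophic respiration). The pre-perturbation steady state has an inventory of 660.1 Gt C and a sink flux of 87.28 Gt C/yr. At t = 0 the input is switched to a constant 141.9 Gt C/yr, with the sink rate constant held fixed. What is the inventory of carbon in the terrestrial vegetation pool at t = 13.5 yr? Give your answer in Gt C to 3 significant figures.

Residence time τ = M₀/F₀ = 7.563 yr. The eventual steady state is M_∞ = M₀·(F₁/F₀) = 660.1 × 141.9/87.28 = 1073.2 Gt C.
The anomaly ΔM(t) = M(t) − M_∞ decays as ΔM₀·e^(−t/τ) with ΔM₀ = 660.1 − 1073.2 = −413.1 Gt C.
At t = 13.5 yr, e^(−t/τ) = e^(−1.785) = 0.1678, so ΔM = −69.32 Gt C and M = 1073.2 − 69.32 = 1003.9 Gt C.

1000 Gt C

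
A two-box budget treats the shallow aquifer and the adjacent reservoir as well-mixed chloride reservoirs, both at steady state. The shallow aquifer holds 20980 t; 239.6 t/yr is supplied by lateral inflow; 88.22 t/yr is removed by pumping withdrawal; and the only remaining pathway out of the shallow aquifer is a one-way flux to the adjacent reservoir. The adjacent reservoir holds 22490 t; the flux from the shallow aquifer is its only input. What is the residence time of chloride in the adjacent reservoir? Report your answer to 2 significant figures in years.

150 yr

Balance the shallow aquifer: ΣF_in = 239.60 t/yr.
Flux to the adjacent reservoir = ΣF_in − (88.22) = 151.38 t/yr.
At steady state the output of the adjacent reservoir equals its input, 151.38 t/yr.
τ = M / F = 22490 / 151.38 = 148.6 yr.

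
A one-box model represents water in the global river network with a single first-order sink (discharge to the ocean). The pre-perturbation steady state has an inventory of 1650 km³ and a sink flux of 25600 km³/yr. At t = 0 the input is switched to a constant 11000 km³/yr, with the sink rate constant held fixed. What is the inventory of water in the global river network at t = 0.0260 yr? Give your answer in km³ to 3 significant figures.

1340 km³

Residence time τ = M₀/F₀ = 0.06445 yr. The eventual steady state is M_∞ = M₀·(F₁/F₀) = 1650 × 11000/25600 = 708.98 km³.
The anomaly ΔM(t) = M(t) − M_∞ decays as ΔM₀·e^(−t/τ) with ΔM₀ = 1650 − 708.98 = 941.0 km³.
At t = 0.0260 yr, e^(−t/τ) = e^(−0.4034) = 0.6680, so ΔM = 628.6 km³ and M = 708.98 + 628.6 = 1337.6 km³.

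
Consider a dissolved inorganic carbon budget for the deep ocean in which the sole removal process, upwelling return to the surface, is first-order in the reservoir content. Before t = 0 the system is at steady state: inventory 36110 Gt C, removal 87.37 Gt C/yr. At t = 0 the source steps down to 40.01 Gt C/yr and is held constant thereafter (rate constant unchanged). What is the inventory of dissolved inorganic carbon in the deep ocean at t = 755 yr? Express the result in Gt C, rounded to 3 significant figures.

19700 Gt C

Residence time τ = M₀/F₀ = 413.3 yr. The eventual steady state is M_∞ = M₀·(F₁/F₀) = 36110 × 40.01/87.37 = 16536 Gt C.
The anomaly ΔM(t) = M(t) − M_∞ decays as ΔM₀·e^(−t/τ) with ΔM₀ = 36110 − 16536 = 19570 Gt C.
At t = 755 yr, e^(−t/τ) = e^(−1.827) = 0.1609, so ΔM = 3150 Gt C and M = 16536 + 3150 = 19686 Gt C.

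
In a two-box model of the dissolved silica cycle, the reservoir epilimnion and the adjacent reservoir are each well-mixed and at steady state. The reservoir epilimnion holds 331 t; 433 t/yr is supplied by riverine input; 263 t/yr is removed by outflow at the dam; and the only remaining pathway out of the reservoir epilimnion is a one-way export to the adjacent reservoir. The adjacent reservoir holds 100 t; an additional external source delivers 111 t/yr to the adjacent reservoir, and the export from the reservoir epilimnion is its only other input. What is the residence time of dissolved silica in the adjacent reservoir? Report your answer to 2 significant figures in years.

Balance the reservoir epilimnion: ΣF_in = 433.00 t/yr.
Export to the adjacent reservoir = ΣF_in − (263) = 170.00 t/yr.
Total input to the adjacent reservoir = 170.00 + 111 = 281.00 t/yr; at steady state this equals its total output.
τ = M / F = 100 / 281.00 = 0.3559 yr.

0.36 yr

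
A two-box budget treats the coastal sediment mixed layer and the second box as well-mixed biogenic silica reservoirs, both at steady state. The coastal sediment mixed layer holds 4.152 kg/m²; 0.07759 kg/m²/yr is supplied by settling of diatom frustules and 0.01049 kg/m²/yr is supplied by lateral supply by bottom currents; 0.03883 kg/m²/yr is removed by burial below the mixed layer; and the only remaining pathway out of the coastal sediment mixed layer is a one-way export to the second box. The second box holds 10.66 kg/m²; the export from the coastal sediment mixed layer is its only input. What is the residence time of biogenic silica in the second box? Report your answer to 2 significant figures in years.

Balance the coastal sediment mixed layer: ΣF_in = 0.07759 + 0.01049 = 0.088080 kg/m²/yr.
Export to the second box = ΣF_in − (0.03883) = 0.049250 kg/m²/yr.
At steady state the output of the second box equals its input, 0.049250 kg/m²/yr.
τ = M / F = 10.66 / 0.049250 = 216.4 yr.

220 yr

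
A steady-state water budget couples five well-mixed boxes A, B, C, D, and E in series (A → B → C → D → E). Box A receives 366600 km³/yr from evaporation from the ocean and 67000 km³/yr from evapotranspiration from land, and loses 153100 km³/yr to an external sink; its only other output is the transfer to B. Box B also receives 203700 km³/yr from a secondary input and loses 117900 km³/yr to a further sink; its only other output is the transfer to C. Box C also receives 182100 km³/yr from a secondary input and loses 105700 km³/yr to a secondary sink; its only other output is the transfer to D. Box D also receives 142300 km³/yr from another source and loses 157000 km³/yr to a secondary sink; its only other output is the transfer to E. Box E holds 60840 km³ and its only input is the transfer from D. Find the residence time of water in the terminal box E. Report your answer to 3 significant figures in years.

0.142 yr

Box A: F(A→B) = (366600 + 67000) − 153100 = 280500 km³/yr.
Box B: F(B→C) = (280500 + 203700) − 117900 = 366300 km³/yr.
Box C: F(C→D) = (366300 + 182100) − 105700 = 442700 km³/yr.
Box D: F(D→E) = (442700 + 142300) − 157000 = 428000 km³/yr.
Box E throughput = its input = 428000 km³/yr; τ = 60840 / 428000 = 0.1421 yr.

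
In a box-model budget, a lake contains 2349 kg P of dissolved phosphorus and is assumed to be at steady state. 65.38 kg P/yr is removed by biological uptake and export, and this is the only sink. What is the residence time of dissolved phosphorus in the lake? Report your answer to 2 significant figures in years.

τ = M / F = 2349 / 65.38 = 35.93 yr.

36 yr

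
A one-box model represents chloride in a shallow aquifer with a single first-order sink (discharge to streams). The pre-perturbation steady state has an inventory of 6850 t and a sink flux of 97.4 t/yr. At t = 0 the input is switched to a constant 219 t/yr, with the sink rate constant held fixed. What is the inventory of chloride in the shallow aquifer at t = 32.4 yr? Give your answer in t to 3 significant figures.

The sink rate constant is k = F₀/M₀ = 97.4/6850 = 0.01422 yr⁻¹.
Solving dM/dt = F₁ − kM with M(0) = M₀ gives M(t) = F₁/k + (M₀ − F₁/k)·e^(−kt).
F₁/k = 219/0.01422 = 15402 t; kt = 0.01422 × 32.4 = 0.4607, e^(−kt) = 0.6308.
M(32.4) = 15402 + (6850 − 15402) × 0.6308 = 15402 − 5395 = 10007 t.

10000 t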